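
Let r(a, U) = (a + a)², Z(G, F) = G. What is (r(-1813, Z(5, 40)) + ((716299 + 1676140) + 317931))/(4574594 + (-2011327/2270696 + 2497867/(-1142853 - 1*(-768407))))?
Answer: 6741760891007697168/1944778002345635915 ≈ 3.4666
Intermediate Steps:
r(a, U) = 4*a² (r(a, U) = (2*a)² = 4*a²)
(r(-1813, Z(5, 40)) + ((716299 + 1676140) + 317931))/(4574594 + (-2011327/2270696 + 2497867/(-1142853 - 1*(-768407)))) = (4*(-1813)² + ((716299 + 1676140) + 317931))/(4574594 + (-2011327/2270696 + 2497867/(-1142853 - 1*(-768407)))) = (4*3286969 + (2392439 + 317931))/(4574594 + (-2011327*1/2270696 + 2497867/(-1142853 + 768407))) = (13147876 + 2710370)/(4574594 + (-2011327/2270696 + 2497867/(-374446))) = 15858246/(4574594 + (-2011327/2270696 + 2497867*(-1/374446))) = 15858246/(4574594 + (-2011327/2270696 - 2497867/374446)) = 15858246/(4574594 - 3212514977637/425126517208) = 15858246/(1944778002345635915/425126517208) = 15858246*(425126517208/1944778002345635915) = 6741760891007697168/1944778002345635915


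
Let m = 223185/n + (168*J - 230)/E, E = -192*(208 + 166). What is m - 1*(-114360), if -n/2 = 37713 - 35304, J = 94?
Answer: 299614664467/2620992 ≈ 1.1431e+5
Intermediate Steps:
E = -71808 (E = -192*374 = -71808)
n = -4818 (n = -2*(37713 - 35304) = -2*2409 = -4818)
m = -121980653/2620992 (m = 223185/(-4818) + (168*94 - 230)/(-71808) = 223185*(-1/4818) + (15792 - 230)*(-1/71808) = -74395/1606 + 15562*(-1/71808) = -74395/1606 - 7781/35904 = -121980653/2620992 ≈ -46.540)
m - 1*(-114360) = -121980653/2620992 - 1*(-114360) = -121980653/2620992 + 114360 = 299614664467/2620992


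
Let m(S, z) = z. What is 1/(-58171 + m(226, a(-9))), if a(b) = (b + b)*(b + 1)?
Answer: -1/58027 ≈ -1.7233e-5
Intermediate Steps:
a(b) = 2*b*(1 + b) (a(b) = (2*b)*(1 + b) = 2*b*(1 + b))
1/(-58171 + m(226, a(-9))) = 1/(-58171 + 2*(-9)*(1 - 9)) = 1/(-58171 + 2*(-9)*(-8)) = 1/(-58171 + 144) = 1/(-58027) = -1/58027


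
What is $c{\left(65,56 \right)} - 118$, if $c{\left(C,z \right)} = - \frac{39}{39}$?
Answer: $-119$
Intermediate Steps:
$c{\left(C,z \right)} = -1$ ($c{\left(C,z \right)} = \left(-39\right) \frac{1}{39} = -1$)
$c{\left(65,56 \right)} - 118 = -1 - 118 = -119$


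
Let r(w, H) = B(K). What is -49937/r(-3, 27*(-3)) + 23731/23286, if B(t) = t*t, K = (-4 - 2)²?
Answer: -188679601/5029776 ≈ -37.513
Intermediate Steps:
K = 36 (K = (-6)² = 36)
B(t) = t²
r(w, H) = 1296 (r(w, H) = 36² = 1296)
-49937/r(-3, 27*(-3)) + 23731/23286 = -49937/1296 + 23731/23286 = -188679601/5029776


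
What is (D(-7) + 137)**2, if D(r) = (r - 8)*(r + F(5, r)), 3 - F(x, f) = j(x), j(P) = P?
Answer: 73984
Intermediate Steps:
F(x, f) = 3 - x
D(r) = (-8 + r)*(-2 + r) (D(r) = (r - 8)*(r + (3 - 1*5)) = (-8 + r)*(r + (3 - 5)) = (-8 + r)*(r - 2) = (-8 + r)*(-2 + r))
(D(-7) + 137)**2 = ((16 + (-7)**2 - 10*(-7)) + 137)**2 = ((16 + 49 + 70) + 137)**2 = (135 + 137)**2 = 272**2 = 73984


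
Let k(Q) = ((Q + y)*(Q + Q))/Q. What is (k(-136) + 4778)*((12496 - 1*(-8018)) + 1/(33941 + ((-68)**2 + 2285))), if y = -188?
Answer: 346092720113/4085 ≈ 8.4723e+7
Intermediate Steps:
k(Q) = -376 + 2*Q (k(Q) = ((Q - 188)*(Q + Q))/Q = ((-188 + Q)*(2*Q))/Q = (2*Q*(-188 + Q))/Q = -376 + 2*Q)
(k(-136) + 4778)*((12496 - 1*(-8018)) + 1/(33941 + ((-68)**2 + 2285))) = ((-376 + 2*(-136)) + 4778)*((12496 - 1*(-8018)) + 1/(33941 + ((-68)**2 + 2285))) = ((-376 - 272) + 4778)*((12496 + 8018) + 1/(33941 + (4624 + 2285))) = (-648 + 4778)*(20514 + 1/(33941 + 6909)) = 4130*(20514 + 1/40850) = 4130*(837996901/40850) = 346092720113/4085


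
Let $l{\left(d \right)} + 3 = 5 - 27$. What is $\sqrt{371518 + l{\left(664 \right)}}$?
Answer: $3 \sqrt{41277} \approx 609.5$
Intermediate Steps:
$l{\left(d \right)} = -25$ ($l{\left(d \right)} = -3 + \left(5 - 27\right) = -3 - 22 = -25$)
$\sqrt{371518 + l{\left(664 \right)}} = \sqrt{371518 - 25} = \sqrt{371493} = 3 \sqrt{41277}$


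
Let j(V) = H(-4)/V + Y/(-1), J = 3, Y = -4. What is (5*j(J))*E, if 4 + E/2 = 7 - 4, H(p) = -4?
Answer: -80/3 ≈ -26.667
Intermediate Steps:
E = -2 (E = -8 + 2*(7 - 4) = -8 + 2*3 = -8 + 6 = -2)
j(V) = 4 - 4/V (j(V) = -4/V - 4/(-1) = -4/V - 4*(-1) = -4/V + 4 = 4 - 4/V)
(5*j(J))*E = (5*(4 - 4/3))*(-2) = (5*(8/3))*(-2) = (40/3)*(-2) = -80/3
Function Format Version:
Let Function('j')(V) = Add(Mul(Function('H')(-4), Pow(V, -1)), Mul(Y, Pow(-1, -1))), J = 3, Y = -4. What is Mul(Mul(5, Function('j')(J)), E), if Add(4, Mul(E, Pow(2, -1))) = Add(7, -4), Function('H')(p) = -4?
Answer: Rational(-80, 3) ≈ -26.667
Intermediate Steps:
E = -2 (E = Add(-8, Mul(2, Add(7, -4))) = Add(-8, Mul(2, 3)) = Add(-8, 6) = -2)
Function('j')(V) = Add(4, Mul(-4, Pow(V, -1))) (Function('j')(V) = Add(Mul(-4, Pow(V, -1)), Mul(-4, Pow(-1, -1))) = Add(Mul(-4, Pow(V, -1)), Mul(-4, -1)) = Add(Mul(-4, Pow(V, -1)), 4) = Add(4, Mul(-4, Pow(V, -1))))
Mul(Mul(5, Function('j')(J)), E) = Mul(Mul(5, Add(4, Mul(-4, Pow(3, -1)))), -2) = Mul(Mul(5, Add(4, Mul(-4, Rational(1, 3)))), -2) = Mul(Mul(5, Add(4, Rational(-4, 3))), -2) = Mul(Mul(5, Rational(8, 3)), -2) = Mul(Rational(40, 3), -2) = Rational(-80, 3)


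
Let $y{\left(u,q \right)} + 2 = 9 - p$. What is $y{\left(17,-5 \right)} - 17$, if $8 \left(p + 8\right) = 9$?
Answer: $- \frac{25}{8} \approx -3.125$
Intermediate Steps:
$p = - \frac{55}{8}$ ($p = -8 + \frac{1}{8} \cdot 9 = -8 + \frac{9}{8} = - \frac{55}{8} \approx -6.875$)
$y{\left(u,q \right)} = \frac{111}{8}$ ($y{\left(u,q \right)} = -2 + \left(9 - - \frac{55}{8}\right) = -2 + \left(9 + \frac{55}{8}\right) = -2 + \frac{127}{8} = \frac{111}{8}$)
$y{\left(17,-5 \right)} - 17 = \frac{111}{8} - 17 = - \frac{25}{8}$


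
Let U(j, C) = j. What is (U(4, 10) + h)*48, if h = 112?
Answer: 5568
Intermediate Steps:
(U(4, 10) + h)*48 = (4 + 112)*48 = 116*48 = 5568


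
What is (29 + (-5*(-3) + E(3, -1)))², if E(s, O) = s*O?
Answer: 1681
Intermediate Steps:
E(s, O) = O*s
(29 + (-5*(-3) + E(3, -1)))² = (29 + (-5*(-3) - 1*3))² = (29 + (15 - 3))² = (29 + 12)² = 41² = 1681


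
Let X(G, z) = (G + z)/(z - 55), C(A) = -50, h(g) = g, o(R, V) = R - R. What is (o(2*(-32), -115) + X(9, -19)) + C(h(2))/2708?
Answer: 5845/50098 ≈ 0.11667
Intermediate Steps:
o(R, V) = 0
X(G, z) = (G + z)/(-55 + z)
(o(2*(-32), -115) + X(9, -19)) + C(h(2))/2708 = (0 + (9 - 19)/(-55 - 19)) - 50/2708 = (0 - 10/(-74)) - 50*1/2708 = (0 - 1/74*(-10)) - 25/1354 = (0 + 5/37) - 25/1354 = 5/37 - 25/1354 = 5845/50098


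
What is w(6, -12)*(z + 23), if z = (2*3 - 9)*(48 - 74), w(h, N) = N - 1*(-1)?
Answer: -1111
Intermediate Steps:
w(h, N) = 1 + N (w(h, N) = N + 1 = 1 + N)
z = 78 (z = (6 - 9)*(-26) = -3*(-26) = 78)
w(6, -12)*(z + 23) = (1 - 12)*(78 + 23) = -11*101 = -1111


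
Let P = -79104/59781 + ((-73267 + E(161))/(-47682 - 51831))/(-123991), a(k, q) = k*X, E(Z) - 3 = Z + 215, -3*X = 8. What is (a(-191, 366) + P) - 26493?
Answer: -709891449855794013/27319289040449 ≈ -25985.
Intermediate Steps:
X = -8/3 (X = -⅓*8 = -8/3 ≈ -2.6667)
E(Z) = 218 + Z (E(Z) = 3 + (Z + 215) = 3 + (215 + Z) = 218 + Z)
a(k, q) = -8*k/3 (a(k, q) = k*(-8/3) = -8*k/3)
P = -108449575342040/81957867121347 (P = -79104/59781 + ((-73267 + (218 + 161))/(-47682 - 51831))/(-123991) = -79104*1/59781 + ((-73267 + 379)/(-99513))*(-1/123991) = -26368/19927 - 72888*(-1/99513)*(-1/123991) = -26368/19927 + (24296/33171)*(-1/123991) = -26368/19927 - 24296/4112905461 = -108449575342040/81957867121347 ≈ -1.3232)
(a(-191, 366) + P) - 26493 = (-8/3*(-191) - 108449575342040/81957867121347) - 26493 = (1528/3 - 108449575342040/81957867121347) - 26493 = 13878474692821344/27319289040449 - 26493 = -709891449855794013/27319289040449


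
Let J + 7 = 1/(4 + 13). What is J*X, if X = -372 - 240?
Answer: 4248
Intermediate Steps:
X = -612
J = -118/17 (J = -7 + 1/(4 + 13) = -7 + 1/17 = -118/17 ≈ -6.9412)
J*X = -118/17*(-612) = 4248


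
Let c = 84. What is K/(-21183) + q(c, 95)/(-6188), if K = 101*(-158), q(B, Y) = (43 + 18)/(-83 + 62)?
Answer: 691667449/917562828 ≈ 0.75381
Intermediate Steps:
q(B, Y) = -61/21 (q(B, Y) = 61/(-21) = 61*(-1/21) = -61/21)
K = -15958
K/(-21183) + q(c, 95)/(-6188) = -15958/(-21183) - 61/21/(-6188) = -15958*(-1/21183) - 61/21*(-1/6188) = 15958/21183 + 61/129948 = 691667449/917562828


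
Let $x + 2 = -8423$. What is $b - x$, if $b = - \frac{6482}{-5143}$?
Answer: $\frac{43336257}{5143} \approx 8426.3$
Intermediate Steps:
$x = -8425$ ($x = -2 - 8423 = -8425$)
$b = \frac{6482}{5143}$ ($b = \left(-6482\right) \left(- \frac{1}{5143}\right) = \frac{6482}{5143} \approx 1.2604$)
$b - x = \frac{6482}{5143} - -8425 = \frac{6482}{5143} + 8425 = \frac{43336257}{5143}$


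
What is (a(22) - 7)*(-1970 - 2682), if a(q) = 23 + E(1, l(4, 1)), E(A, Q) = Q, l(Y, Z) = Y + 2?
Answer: -102344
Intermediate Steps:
l(Y, Z) = 2 + Y
a(q) = 29 (a(q) = 23 + (2 + 4) = 23 + 6 = 29)
(a(22) - 7)*(-1970 - 2682) = (29 - 7)*(-1970 - 2682) = 22*(-4652) = -102344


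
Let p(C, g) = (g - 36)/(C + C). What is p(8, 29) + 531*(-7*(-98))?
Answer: 5828249/16 ≈ 3.6427e+5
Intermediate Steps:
p(C, g) = (-36 + g)/(2*C) (p(C, g) = (-36 + g)/((2*C)) = (-36 + g)*(1/(2*C)) = (-36 + g)/(2*C))
p(8, 29) + 531*(-7*(-98)) = (1/2)*(-36 + 29)/8 + 531*(-7*(-98)) = (1/2)*(1/8)*(-7) + 531*686 = -7/16 + 364266 = 5828249/16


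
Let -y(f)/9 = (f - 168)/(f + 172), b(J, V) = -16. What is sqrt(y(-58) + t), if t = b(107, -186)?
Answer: sqrt(665)/19 ≈ 1.3572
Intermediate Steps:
y(f) = -9*(-168 + f)/(172 + f) (y(f) = -9*(f - 168)/(f + 172) = -9*(-168 + f)/(172 + f))
t = -16
sqrt(y(-58) + t) = sqrt(9*(168 - 1*(-58))/(172 - 58) - 16) = sqrt(9*(168 + 58)/114 - 16) = sqrt(9*(1/114)*226 - 16) = sqrt(339/19 - 16) = sqrt(35/19) = sqrt(665)/19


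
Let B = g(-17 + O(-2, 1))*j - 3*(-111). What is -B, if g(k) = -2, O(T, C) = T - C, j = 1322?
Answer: 2311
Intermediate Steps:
B = -2311 (B = -2*1322 - 3*(-111) = -2644 + 333 = -2311)
-B = -1*(-2311) = 2311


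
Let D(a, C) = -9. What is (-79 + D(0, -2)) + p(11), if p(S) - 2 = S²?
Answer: 35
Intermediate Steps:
p(S) = 2 + S²
(-79 + D(0, -2)) + p(11) = (-79 - 9) + (2 + 11²) = -88 + (2 + 121) = -88 + 123 = 35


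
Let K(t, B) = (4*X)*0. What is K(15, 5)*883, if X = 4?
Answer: 0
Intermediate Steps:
K(t, B) = 0 (K(t, B) = (4*4)*0 = 16*0 = 0)
K(15, 5)*883 = 0*883 = 0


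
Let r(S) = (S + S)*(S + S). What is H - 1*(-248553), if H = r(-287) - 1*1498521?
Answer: -920492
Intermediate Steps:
r(S) = 4*S**2 (r(S) = (2*S)*(2*S) = 4*S**2)
H = -1169045 (H = 4*(-287)**2 - 1*1498521 = 4*82369 - 1498521 = 329476 - 1498521 = -1169045)
H - 1*(-248553) = -1169045 - 1*(-248553) = -1169045 + 248553 = -920492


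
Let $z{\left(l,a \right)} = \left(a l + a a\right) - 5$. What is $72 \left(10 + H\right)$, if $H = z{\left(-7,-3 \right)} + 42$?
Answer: $5544$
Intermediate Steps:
$z{\left(l,a \right)} = -5 + a^{2} + a l$ ($z{\left(l,a \right)} = \left(a l + a^{2}\right) - 5 = \left(a^{2} + a l\right) - 5 = -5 + a^{2} + a l$)
$H = 67$ ($H = \left(-5 + \left(-3\right)^{2} - -21\right) + 42 = \left(-5 + 9 + 21\right) + 42 = 25 + 42 = 67$)
$72 \left(10 + H\right) = 72 \left(10 + 67\right) = 72 \cdot 77 = 5544$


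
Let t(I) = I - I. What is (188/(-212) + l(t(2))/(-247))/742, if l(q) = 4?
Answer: -11821/9713522 ≈ -0.0012170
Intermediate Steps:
t(I) = 0
(188/(-212) + l(t(2))/(-247))/742 = (188/(-212) + 4/(-247))/742 = (188*(-1/212) + 4*(-1/247))*(1/742) = (-47/53 - 4/247)*(1/742) = -11821/13091*1/742 = -11821/9713522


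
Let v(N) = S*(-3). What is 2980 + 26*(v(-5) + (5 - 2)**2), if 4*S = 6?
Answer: 3097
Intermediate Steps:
S = 3/2 (S = (1/4)*6 = 3/2 ≈ 1.5000)
v(N) = -9/2 (v(N) = (3/2)*(-3) = -9/2)
2980 + 26*(v(-5) + (5 - 2)**2) = 2980 + 26*(-9/2 + (5 - 2)**2) = 2980 + 26*(-9/2 + 3**2) = 2980 + 26*(-9/2 + 9) = 2980 + 26*(9/2) = 2980 + 117 = 3097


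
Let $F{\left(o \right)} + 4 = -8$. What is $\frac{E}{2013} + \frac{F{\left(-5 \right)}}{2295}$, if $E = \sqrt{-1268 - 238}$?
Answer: $- \frac{4}{765} + \frac{i \sqrt{1506}}{2013} \approx -0.0052288 + 0.019278 i$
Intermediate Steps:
$F{\left(o \right)} = -12$ ($F{\left(o \right)} = -4 - 8 = -12$)
$E = i \sqrt{1506}$ ($E = \sqrt{-1506} = i \sqrt{1506} \approx 38.807 i$)
$\frac{E}{2013} + \frac{F{\left(-5 \right)}}{2295} = \frac{i \sqrt{1506}}{2013} - \frac{12}{2295} = i \sqrt{1506} \cdot \frac{1}{2013} - \frac{4}{765} = \frac{i \sqrt{1506}}{2013} - \frac{4}{765} = - \frac{4}{765} + \frac{i \sqrt{1506}}{2013}$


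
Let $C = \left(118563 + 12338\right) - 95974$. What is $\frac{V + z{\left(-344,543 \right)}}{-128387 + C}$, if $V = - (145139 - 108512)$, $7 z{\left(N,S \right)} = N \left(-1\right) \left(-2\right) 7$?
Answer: $\frac{7463}{18692} \approx 0.39926$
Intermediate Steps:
$z{\left(N,S \right)} = 2 N$ ($z{\left(N,S \right)} = \frac{N \left(-1\right) \left(-2\right) 7}{7} = \frac{- N \left(-2\right) 7}{7} = \frac{2 N 7}{7} = \frac{14 N}{7} = 2 N$)
$C = 34927$ ($C = 130901 - 95974 = 34927$)
$V = -36627$ ($V = - (145139 - 108512) = \left(-1\right) 36627 = -36627$)
$\frac{V + z{\left(-344,543 \right)}}{-128387 + C} = \frac{-36627 + 2 \left(-344\right)}{-128387 + 34927} = \frac{-36627 - 688}{-93460} = \left(-37315\right) \left(- \frac{1}{93460}\right) = \frac{7463}{18692}$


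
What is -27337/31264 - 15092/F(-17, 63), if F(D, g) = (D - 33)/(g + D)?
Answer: 10851551199/781600 ≈ 13884.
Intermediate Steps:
F(D, g) = (-33 + D)/(D + g)
-27337/31264 - 15092/F(-17, 63) = -27337/31264 - 15092*(-17 + 63)/(-33 - 17) = -27337*1/31264 - 15092/(-50/46) = -27337/31264 - 15092/((1/46)*(-50)) = -27337/31264 - 15092/(-25/23) = -27337/31264 - 15092*(-23/25) = -27337/31264 + 347116/25 = 10851551199/781600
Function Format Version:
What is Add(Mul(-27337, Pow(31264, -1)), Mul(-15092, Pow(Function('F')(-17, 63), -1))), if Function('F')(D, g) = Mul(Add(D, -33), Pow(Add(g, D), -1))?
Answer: Rational(10851551199, 781600) ≈ 13884.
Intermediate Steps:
Function('F')(D, g) = Mul(Pow(Add(D, g), -1), Add(-33, D)) (Function('F')(D, g) = Mul(Add(-33, D), Pow(Add(D, g), -1)) = Mul(Pow(Add(D, g), -1), Add(-33, D)))
Add(Mul(-27337, Pow(31264, -1)), Mul(-15092, Pow(Function('F')(-17, 63), -1))) = Add(Mul(-27337, Pow(31264, -1)), Mul(-15092, Pow(Mul(Pow(Add(-17, 63), -1), Add(-33, -17)), -1))) = Add(Mul(-27337, Rational(1, 31264)), Mul(-15092, Pow(Mul(Pow(46, -1), -50), -1))) = Add(Rational(-27337, 31264), Mul(-15092, Pow(Mul(Rational(1, 46), -50), -1))) = Add(Rational(-27337, 31264), Mul(-15092, Pow(Rational(-25, 23), -1))) = Add(Rational(-27337, 31264), Mul(-15092, Rational(-23, 25))) = Add(Rational(-27337, 31264), Rational(347116, 25)) = Rational(10851551199, 781600)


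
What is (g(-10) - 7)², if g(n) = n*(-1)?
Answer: 9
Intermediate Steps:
g(n) = -n
(g(-10) - 7)² = (-1*(-10) - 7)² = (10 - 7)² = 3² = 9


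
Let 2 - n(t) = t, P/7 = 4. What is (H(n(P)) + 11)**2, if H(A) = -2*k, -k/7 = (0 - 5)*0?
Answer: 121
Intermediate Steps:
P = 28 (P = 7*4 = 28)
n(t) = 2 - t
k = 0 (k = -7*(0 - 5)*0 = -(-35)*0 = -7*0 = 0)
H(A) = 0 (H(A) = -2*0 = 0)
(H(n(P)) + 11)**2 = (0 + 11)**2 = 11**2 = 121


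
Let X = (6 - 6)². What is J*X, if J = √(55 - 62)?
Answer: 0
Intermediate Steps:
X = 0 (X = 0² = 0)
J = I*√7 (J = √(-7) = I*√7 ≈ 2.6458*I)
J*X = (I*√7)*0 = 0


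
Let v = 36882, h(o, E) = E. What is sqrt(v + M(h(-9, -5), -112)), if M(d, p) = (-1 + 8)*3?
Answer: sqrt(36903) ≈ 192.10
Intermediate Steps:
M(d, p) = 21 (M(d, p) = 7*3 = 21)
sqrt(v + M(h(-9, -5), -112)) = sqrt(36882 + 21) = sqrt(36903)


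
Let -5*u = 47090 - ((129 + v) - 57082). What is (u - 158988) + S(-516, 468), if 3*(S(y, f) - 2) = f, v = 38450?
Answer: -859743/5 ≈ -1.7195e+5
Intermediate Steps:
S(y, f) = 2 + f/3
u = -65593/5 (u = -(47090 - ((129 + 38450) - 57082))/5 = -(47090 - (38579 - 57082))/5 = -(47090 - 1*(-18503))/5 = -(47090 + 18503)/5 = -⅕*65593 = -65593/5 ≈ -13119.)
(u - 158988) + S(-516, 468) = (-65593/5 - 158988) + (2 + (⅓)*468) = -860533/5 + (2 + 156) = -860533/5 + 158 = -859743/5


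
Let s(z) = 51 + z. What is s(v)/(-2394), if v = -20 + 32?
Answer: -1/38 ≈ -0.026316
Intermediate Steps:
v = 12
s(v)/(-2394) = (51 + 12)/(-2394) = 63*(-1/2394) = -1/38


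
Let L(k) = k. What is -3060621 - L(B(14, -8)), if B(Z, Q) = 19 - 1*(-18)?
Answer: -3060658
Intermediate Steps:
B(Z, Q) = 37 (B(Z, Q) = 19 + 18 = 37)
-3060621 - L(B(14, -8)) = -3060621 - 1*37 = -3060621 - 37 = -3060658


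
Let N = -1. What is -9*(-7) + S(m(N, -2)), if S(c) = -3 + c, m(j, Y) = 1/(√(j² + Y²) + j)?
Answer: 241/4 + √5/4 ≈ 60.809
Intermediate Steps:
m(j, Y) = 1/(j + √(Y² + j²)) (m(j, Y) = 1/(√(Y² + j²) + j) = 1/(j + √(Y² + j²)))
-9*(-7) + S(m(N, -2)) = -9*(-7) + (-3 + 1/(-1 + √((-2)² + (-1)²))) = 63 + (-3 + 1/(-1 + √(4 + 1))) = 63 + (-3 + 1/(-1 + √5)) = 60 + 1/(-1 + √5)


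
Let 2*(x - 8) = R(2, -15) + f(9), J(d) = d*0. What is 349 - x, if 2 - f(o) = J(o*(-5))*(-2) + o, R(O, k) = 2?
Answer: 687/2 ≈ 343.50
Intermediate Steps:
J(d) = 0
f(o) = 2 - o (f(o) = 2 - (0*(-2) + o) = 2 - (0 + o) = 2 - o)
x = 11/2 (x = 8 + (2 + (2 - 1*9))/2 = 8 + (2 + (2 - 9))/2 = 8 + (2 - 7)/2 = 8 + (½)*(-5) = 8 - 5/2 = 11/2 ≈ 5.5000)
349 - x = 349 - 1*11/2 = 349 - 11/2 = 687/2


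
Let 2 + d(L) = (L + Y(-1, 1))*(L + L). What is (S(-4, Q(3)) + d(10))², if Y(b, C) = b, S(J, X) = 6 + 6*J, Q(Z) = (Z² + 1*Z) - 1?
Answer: 25600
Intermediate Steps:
Q(Z) = -1 + Z + Z² (Q(Z) = (Z² + Z) - 1 = (Z + Z²) - 1 = -1 + Z + Z²)
d(L) = -2 + 2*L*(-1 + L) (d(L) = -2 + (L - 1)*(L + L) = -2 + (-1 + L)*(2*L) = -2 + 2*L*(-1 + L))
(S(-4, Q(3)) + d(10))² = ((6 + 6*(-4)) + (-2 - 2*10 + 2*10²))² = ((6 - 24) + (-2 - 20 + 2*100))² = (-18 + (-2 - 20 + 200))² = (-18 + 178)² = 160² = 25600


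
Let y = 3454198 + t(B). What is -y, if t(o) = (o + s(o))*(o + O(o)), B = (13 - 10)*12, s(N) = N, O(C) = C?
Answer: -3459382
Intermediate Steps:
B = 36 (B = 3*12 = 36)
t(o) = 4*o² (t(o) = (o + o)*(o + o) = (2*o)*(2*o) = 4*o²)
y = 3459382 (y = 3454198 + 4*36² = 3454198 + 4*1296 = 3454198 + 5184 = 3459382)
-y = -1*3459382 = -3459382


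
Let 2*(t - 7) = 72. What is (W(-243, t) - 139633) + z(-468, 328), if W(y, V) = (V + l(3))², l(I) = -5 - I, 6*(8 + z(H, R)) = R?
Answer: -415084/3 ≈ -1.3836e+5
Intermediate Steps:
z(H, R) = -8 + R/6
t = 43 (t = 7 + (½)*72 = 7 + 36 = 43)
W(y, V) = (-8 + V)² (W(y, V) = (V + (-5 - 1*3))² = (V + (-5 - 3))² = (V - 8)² = (-8 + V)²)
(W(-243, t) - 139633) + z(-468, 328) = ((-8 + 43)² - 139633) + (-8 + (⅙)*328) = (35² - 139633) + (-8 + 164/3) = (1225 - 139633) + 140/3 = -138408 + 140/3 = -415084/3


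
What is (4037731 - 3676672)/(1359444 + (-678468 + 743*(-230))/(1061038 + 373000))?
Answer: 258886163121/974746752757 ≈ 0.26559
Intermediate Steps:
(4037731 - 3676672)/(1359444 + (-678468 + 743*(-230))/(1061038 + 373000)) = 361059/(1359444 + (-678468 - 170890)/1434038) = 361059/(1359444 - 849358*1/1434038) = 361059/(1359444 - 424679/717019) = 361059/(974746752757/717019) = 361059*(717019/974746752757) = 258886163121/974746752757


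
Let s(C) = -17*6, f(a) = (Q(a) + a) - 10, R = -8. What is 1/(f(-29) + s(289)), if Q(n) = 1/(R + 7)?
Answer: -1/142 ≈ -0.0070423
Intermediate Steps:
Q(n) = -1 (Q(n) = 1/(-8 + 7) = 1/(-1) = -1)
f(a) = -11 + a (f(a) = (-1 + a) - 10 = -11 + a)
s(C) = -102
1/(f(-29) + s(289)) = 1/((-11 - 29) - 102) = 1/(-40 - 102) = 1/(-142) = -1/142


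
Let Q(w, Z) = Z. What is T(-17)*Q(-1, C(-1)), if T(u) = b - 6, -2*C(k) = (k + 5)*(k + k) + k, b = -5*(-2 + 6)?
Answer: -117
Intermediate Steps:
b = -20 (b = -5*4 = -20)
C(k) = -k/2 - k*(5 + k) (C(k) = -((k + 5)*(k + k) + k)/2 = -((5 + k)*(2*k) + k)/2 = -(2*k*(5 + k) + k)/2 = -(k + 2*k*(5 + k))/2 = -k/2 - k*(5 + k))
T(u) = -26 (T(u) = -20 - 6 = -26)
T(-17)*Q(-1, C(-1)) = -(-13)*(-1)*(11 + 2*(-1)) = -(-13)*(-1)*(11 - 2) = -(-13)*(-1)*9 = -26*9/2 = -117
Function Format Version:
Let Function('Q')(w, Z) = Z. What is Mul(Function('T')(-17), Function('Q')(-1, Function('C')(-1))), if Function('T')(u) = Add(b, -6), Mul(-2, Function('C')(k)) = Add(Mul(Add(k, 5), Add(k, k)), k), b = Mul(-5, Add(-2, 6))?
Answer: -117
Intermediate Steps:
b = -20 (b = Mul(-5, 4) = -20)
Function('C')(k) = Add(Mul(Rational(-1, 2), k), Mul(-1, k, Add(5, k))) (Function('C')(k) = Mul(Rational(-1, 2), Add(Mul(Add(k, 5), Add(k, k)), k)) = Mul(Rational(-1, 2), Add(Mul(Add(5, k), Mul(2, k)), k)) = Mul(Rational(-1, 2), Add(Mul(2, k, Add(5, k)), k)) = Mul(Rational(-1, 2), Add(k, Mul(2, k, Add(5, k)))) = Add(Mul(Rational(-1, 2), k), Mul(-1, k, Add(5, k))))
Function('T')(u) = -26 (Function('T')(u) = Add(-20, -6) = -26)
Mul(Function('T')(-17), Function('Q')(-1, Function('C')(-1))) = Mul(-26, Mul(Rational(-1, 2), -1, Add(11, Mul(2, -1)))) = Mul(-26, Mul(Rational(-1, 2), -1, Add(11, -2))) = Mul(-26, Mul(Rational(-1, 2), -1, 9)) = Mul(-26, Rational(9, 2)) = -117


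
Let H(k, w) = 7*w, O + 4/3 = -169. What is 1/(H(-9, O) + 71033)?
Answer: 3/209522 ≈ 1.4318e-5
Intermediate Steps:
O = -511/3 (O = -4/3 - 169 = -511/3 ≈ -170.33)
1/(H(-9, O) + 71033) = 1/(7*(-511/3) + 71033) = 1/(-3577/3 + 71033) = 1/(209522/3) = 3/209522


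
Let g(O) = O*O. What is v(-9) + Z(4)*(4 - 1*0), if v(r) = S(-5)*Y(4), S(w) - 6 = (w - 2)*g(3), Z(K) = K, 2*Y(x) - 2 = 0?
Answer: -41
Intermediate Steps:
Y(x) = 1 (Y(x) = 1 + (1/2)*0 = 1 + 0 = 1)
g(O) = O**2
S(w) = -12 + 9*w (S(w) = 6 + (w - 2)*3**2 = 6 + (-2 + w)*9 = 6 + (-18 + 9*w) = -12 + 9*w)
v(r) = -57 (v(r) = (-12 + 9*(-5))*1 = (-12 - 45)*1 = -57*1 = -57)
v(-9) + Z(4)*(4 - 1*0) = -57 + 4*(4 - 1*0) = -57 + 4*(4 + 0) = -57 + 4*4 = -57 + 16 = -41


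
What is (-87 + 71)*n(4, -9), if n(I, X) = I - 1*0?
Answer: -64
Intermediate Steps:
n(I, X) = I (n(I, X) = I + 0 = I)
(-87 + 71)*n(4, -9) = (-87 + 71)*4 = -16*4 = -64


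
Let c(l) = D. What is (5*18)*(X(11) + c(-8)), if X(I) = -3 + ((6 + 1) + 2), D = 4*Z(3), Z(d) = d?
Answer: 1620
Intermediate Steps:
D = 12 (D = 4*3 = 12)
X(I) = 6 (X(I) = -3 + (7 + 2) = -3 + 9 = 6)
c(l) = 12
(5*18)*(X(11) + c(-8)) = (5*18)*(6 + 12) = 90*18 = 1620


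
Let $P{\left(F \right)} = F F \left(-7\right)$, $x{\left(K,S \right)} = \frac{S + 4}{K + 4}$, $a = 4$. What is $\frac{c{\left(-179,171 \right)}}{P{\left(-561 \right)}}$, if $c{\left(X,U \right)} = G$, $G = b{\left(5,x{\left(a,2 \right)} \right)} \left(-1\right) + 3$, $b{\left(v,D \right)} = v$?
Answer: $\frac{2}{2203047} \approx 9.0783 \cdot 10^{-7}$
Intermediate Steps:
$x{\left(K,S \right)} = \frac{4 + S}{4 + K}$
$G = -2$ ($G = 5 \left(-1\right) + 3 = -5 + 3 = -2$)
$c{\left(X,U \right)} = -2$
$P{\left(F \right)} = - 7 F^{2}$ ($P{\left(F \right)} = F^{2} \left(-7\right) = - 7 F^{2}$)
$\frac{c{\left(-179,171 \right)}}{P{\left(-561 \right)}} = - \frac{2}{\left(-7\right) \left(-561\right)^{2}} = - \frac{2}{\left(-7\right) 314721} = - \frac{2}{-2203047} = \left(-2\right) \left(- \frac{1}{2203047}\right) = \frac{2}{2203047}$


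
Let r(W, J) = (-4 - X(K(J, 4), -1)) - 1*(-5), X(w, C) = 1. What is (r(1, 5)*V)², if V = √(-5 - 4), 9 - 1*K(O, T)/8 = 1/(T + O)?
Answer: 0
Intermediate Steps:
K(O, T) = 72 - 8/(O + T) (K(O, T) = 72 - 8/(T + O) = 72 - 8/(O + T))
V = 3*I (V = √(-9) = 3*I ≈ 3.0*I)
r(W, J) = 0 (r(W, J) = (-4 - 1*1) - 1*(-5) = (-4 - 1) + 5 = -5 + 5 = 0)
(r(1, 5)*V)² = (0*(3*I))² = 0² = 0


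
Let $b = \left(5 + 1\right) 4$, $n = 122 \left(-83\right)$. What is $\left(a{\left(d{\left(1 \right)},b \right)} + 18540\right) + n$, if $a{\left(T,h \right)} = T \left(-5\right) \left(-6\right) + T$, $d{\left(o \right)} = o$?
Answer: $8445$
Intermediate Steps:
$n = -10126$
$b = 24$ ($b = 6 \cdot 4 = 24$)
$a{\left(T,h \right)} = 31 T$ ($a{\left(T,h \right)} = - 5 T \left(-6\right) + T = 30 T + T = 31 T$)
$\left(a{\left(d{\left(1 \right)},b \right)} + 18540\right) + n = \left(31 \cdot 1 + 18540\right) - 10126 = \left(31 + 18540\right) - 10126 = 18571 - 10126 = 8445$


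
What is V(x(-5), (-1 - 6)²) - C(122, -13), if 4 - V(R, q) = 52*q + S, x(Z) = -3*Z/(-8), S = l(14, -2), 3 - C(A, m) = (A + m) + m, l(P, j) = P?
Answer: -2465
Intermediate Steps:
C(A, m) = 3 - A - 2*m (C(A, m) = 3 - ((A + m) + m) = 3 - (A + 2*m) = 3 + (-A - 2*m) = 3 - A - 2*m)
S = 14
x(Z) = 3*Z/8 (x(Z) = -3*Z*(-⅛) = 3*Z/8)
V(R, q) = -10 - 52*q (V(R, q) = 4 - (52*q + 14) = 4 - (14 + 52*q) = 4 + (-14 - 52*q) = -10 - 52*q)
V(x(-5), (-1 - 6)²) - C(122, -13) = (-10 - 52*(-1 - 6)²) - (3 - 1*122 - 2*(-13)) = (-10 - 52*(-7)²) - (3 - 122 + 26) = (-10 - 52*49) - 1*(-93) = (-10 - 2548) + 93 = -2558 + 93 = -2465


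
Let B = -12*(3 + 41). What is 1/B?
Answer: -1/528 ≈ -0.0018939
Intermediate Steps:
B = -528 (B = -12*44 = -528)
1/B = 1/(-528) = -1/528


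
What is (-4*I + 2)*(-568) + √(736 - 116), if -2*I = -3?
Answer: 2272 + 2*√155 ≈ 2296.9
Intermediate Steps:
I = 3/2 (I = -½*(-3) = 3/2 ≈ 1.5000)
(-4*I + 2)*(-568) + √(736 - 116) = (-4*3/2 + 2)*(-568) + √(736 - 116) = (-6 + 2)*(-568) + √620 = -4*(-568) + 2*√155 = 2272 + 2*√155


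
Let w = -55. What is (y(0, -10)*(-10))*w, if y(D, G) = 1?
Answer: 550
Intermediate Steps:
(y(0, -10)*(-10))*w = (1*(-10))*(-55) = -10*(-55) = 550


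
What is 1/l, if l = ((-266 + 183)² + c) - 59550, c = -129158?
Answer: -1/181819 ≈ -5.5000e-6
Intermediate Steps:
l = -181819 (l = ((-266 + 183)² - 129158) - 59550 = ((-83)² - 129158) - 59550 = (6889 - 129158) - 59550 = -122269 - 59550 = -181819)
1/l = 1/(-181819) = -1/181819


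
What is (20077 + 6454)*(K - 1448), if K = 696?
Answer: -19951312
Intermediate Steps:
(20077 + 6454)*(K - 1448) = (20077 + 6454)*(696 - 1448) = 26531*(-752) = -19951312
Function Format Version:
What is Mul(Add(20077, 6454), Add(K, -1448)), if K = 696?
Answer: -19951312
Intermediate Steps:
Mul(Add(20077, 6454), Add(K, -1448)) = Mul(Add(20077, 6454), Add(696, -1448)) = Mul(26531, -752) = -19951312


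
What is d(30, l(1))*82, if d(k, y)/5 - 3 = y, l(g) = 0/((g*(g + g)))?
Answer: 1230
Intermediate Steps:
l(g) = 0 (l(g) = 0/((g*(2*g))) = 0/((2*g**2)) = 0*(1/(2*g**2)) = 0)
d(k, y) = 15 + 5*y
d(30, l(1))*82 = (15 + 5*0)*82 = (15 + 0)*82 = 15*82 = 1230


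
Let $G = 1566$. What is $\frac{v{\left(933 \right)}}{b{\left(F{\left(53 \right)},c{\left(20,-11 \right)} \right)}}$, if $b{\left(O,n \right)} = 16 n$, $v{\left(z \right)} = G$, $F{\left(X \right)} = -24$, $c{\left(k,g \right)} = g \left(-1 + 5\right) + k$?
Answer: $- \frac{261}{64} \approx -4.0781$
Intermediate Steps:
$c{\left(k,g \right)} = k + 4 g$ ($c{\left(k,g \right)} = g 4 + k = 4 g + k = k + 4 g$)
$v{\left(z \right)} = 1566$
$\frac{v{\left(933 \right)}}{b{\left(F{\left(53 \right)},c{\left(20,-11 \right)} \right)}} = \frac{1566}{16 \left(20 + 4 \left(-11\right)\right)} = \frac{1566}{16 \left(20 - 44\right)} = \frac{1566}{16 \left(-24\right)} = \frac{1566}{-384} = 1566 \left(- \frac{1}{384}\right) = - \frac{261}{64}$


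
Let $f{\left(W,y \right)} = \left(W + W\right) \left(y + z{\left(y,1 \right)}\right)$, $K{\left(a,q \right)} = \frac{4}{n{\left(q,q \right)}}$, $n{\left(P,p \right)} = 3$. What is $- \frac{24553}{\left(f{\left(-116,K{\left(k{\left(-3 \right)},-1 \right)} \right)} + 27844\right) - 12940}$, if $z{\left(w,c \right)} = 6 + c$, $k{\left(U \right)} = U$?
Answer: $- \frac{73659}{38912} \approx -1.893$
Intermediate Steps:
$K{\left(a,q \right)} = \frac{4}{3}$
$f{\left(W,y \right)} = 2 W \left(7 + y\right)$ ($f{\left(W,y \right)} = \left(W + W\right) \left(y + \left(6 + 1\right)\right) = 2 W \left(y + 7\right) = 2 W \left(7 + y\right)$)
$- \frac{24553}{\left(f{\left(-116,K{\left(k{\left(-3 \right)},-1 \right)} \right)} + 27844\right) - 12940} = - \frac{24553}{\left(2 \left(-116\right) \left(7 + \frac{4}{3}\right) + 27844\right) - 12940} = - \frac{24553}{\left(2 \left(-116\right) \frac{25}{3} + 27844\right) - 12940} = - \frac{24553}{\left(- \frac{5800}{3} + 27844\right) - 12940} = - \frac{24553}{\frac{77732}{3} - 12940} = - \frac{24553}{\frac{38912}{3}} = \left(-24553\right) \frac{3}{38912} = - \frac{73659}{38912}$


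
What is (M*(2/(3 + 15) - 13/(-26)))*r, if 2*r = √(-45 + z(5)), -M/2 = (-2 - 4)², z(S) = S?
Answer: -44*I*√10 ≈ -139.14*I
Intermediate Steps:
M = -72 (M = -2*(-2 - 4)² = -2*(-6)² = -2*36 = -72)
r = I*√10 (r = √(-45 + 5)/2 = √(-40)/2 = (2*I*√10)/2 = I*√10 ≈ 3.1623*I)
(M*(2/(3 + 15) - 13/(-26)))*r = (-72*(2/(3 + 15) - 13/(-26)))*(I*√10) = (-72*(2/18 - 13*(-1/26)))*(I*√10) = (-72*(2*(1/18) + ½))*(I*√10) = (-72*(⅑ + ½))*(I*√10) = (-72*11/18)*(I*√10) = -44*I*√10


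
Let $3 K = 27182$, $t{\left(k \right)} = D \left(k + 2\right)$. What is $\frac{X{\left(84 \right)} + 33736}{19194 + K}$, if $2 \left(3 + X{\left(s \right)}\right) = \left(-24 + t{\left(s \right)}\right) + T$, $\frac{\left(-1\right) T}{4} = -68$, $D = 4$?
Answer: $\frac{102087}{84764} \approx 1.2044$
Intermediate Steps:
$T = 272$ ($T = \left(-4\right) \left(-68\right) = 272$)
$t{\left(k \right)} = 8 + 4 k$ ($t{\left(k \right)} = 4 \left(k + 2\right) = 4 \left(2 + k\right) = 8 + 4 k$)
$K = \frac{27182}{3}$ ($K = \frac{1}{3} \cdot 27182 = \frac{27182}{3} \approx 9060.7$)
$X{\left(s \right)} = 125 + 2 s$ ($X{\left(s \right)} = -3 + \frac{\left(-24 + \left(8 + 4 s\right)\right) + 272}{2} = -3 + \frac{\left(-16 + 4 s\right) + 272}{2} = -3 + \frac{256 + 4 s}{2} = -3 + \left(128 + 2 s\right) = 125 + 2 s$)
$\frac{X{\left(84 \right)} + 33736}{19194 + K} = \frac{\left(125 + 2 \cdot 84\right) + 33736}{19194 + \frac{27182}{3}} = \frac{\left(125 + 168\right) + 33736}{\frac{84764}{3}} = \left(293 + 33736\right) \frac{3}{84764} = 34029 \cdot \frac{3}{84764} = \frac{102087}{84764}$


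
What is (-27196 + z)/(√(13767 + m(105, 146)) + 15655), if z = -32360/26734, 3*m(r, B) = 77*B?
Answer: -4268474046270/2456802909811 + 90886278*√157629/2456802909811 ≈ -1.7227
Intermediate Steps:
m(r, B) = 77*B/3 (m(r, B) = (77*B)/3 = 77*B/3)
z = -16180/13367 (z = -32360*1/26734 = -16180/13367 ≈ -1.2104)
(-27196 + z)/(√(13767 + m(105, 146)) + 15655) = (-27196 - 16180/13367)/(√(13767 + (77/3)*146) + 15655) = -363545112/(13367*(√(13767 + 11242/3) + 15655)) = -363545112/(13367*(√(52543/3) + 15655)) = -363545112/(13367*(√157629/3 + 15655)) = -363545112/(13367*(15655 + √157629/3))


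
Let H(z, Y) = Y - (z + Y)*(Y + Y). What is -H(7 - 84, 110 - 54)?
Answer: -2408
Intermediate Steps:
H(z, Y) = Y - 2*Y*(Y + z) (H(z, Y) = Y - (Y + z)*2*Y = Y - 2*Y*(Y + z))
-H(7 - 84, 110 - 54) = -(110 - 54)*(1 - 2*(110 - 54) - 2*(7 - 84)) = -56*(1 - 2*56 - 2*(-77)) = -56*(1 - 112 + 154) = -56*43 = -1*2408 = -2408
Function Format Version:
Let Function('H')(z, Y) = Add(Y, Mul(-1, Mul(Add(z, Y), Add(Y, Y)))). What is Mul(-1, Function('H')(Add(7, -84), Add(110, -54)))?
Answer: -2408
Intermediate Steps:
Function('H')(z, Y) = Add(Y, Mul(-2, Y, Add(Y, z))) (Function('H')(z, Y) = Add(Y, Mul(-1, Mul(Add(Y, z), Mul(2, Y)))) = Add(Y, Mul(-1, Mul(2, Y, Add(Y, z)))) = Add(Y, Mul(-2, Y, Add(Y, z))))
Mul(-1, Function('H')(Add(7, -84), Add(110, -54))) = Mul(-1, Mul(Add(110, -54), Add(1, Mul(-2, Add(110, -54)), Mul(-2, Add(7, -84))))) = Mul(-1, Mul(56, Add(1, Mul(-2, 56), Mul(-2, -77)))) = Mul(-1, Mul(56, Add(1, -112, 154))) = Mul(-1, Mul(56, 43)) = Mul(-1, 2408) = -2408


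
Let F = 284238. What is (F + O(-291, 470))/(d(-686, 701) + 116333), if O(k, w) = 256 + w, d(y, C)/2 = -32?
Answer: 284964/116269 ≈ 2.4509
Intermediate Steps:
d(y, C) = -64 (d(y, C) = 2*(-32) = -64)
(F + O(-291, 470))/(d(-686, 701) + 116333) = (284238 + (256 + 470))/(-64 + 116333) = (284238 + 726)/116269 = 284964*(1/116269) = 284964/116269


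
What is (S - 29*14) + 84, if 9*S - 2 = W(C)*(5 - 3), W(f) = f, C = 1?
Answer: -2894/9 ≈ -321.56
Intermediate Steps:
S = 4/9 (S = 2/9 + (1*(5 - 3))/9 = 2/9 + (1*2)/9 = 2/9 + (1/9)*2 = 2/9 + 2/9 = 4/9 ≈ 0.44444)
(S - 29*14) + 84 = (4/9 - 29*14) + 84 = (4/9 - 406) + 84 = -3650/9 + 84 = -2894/9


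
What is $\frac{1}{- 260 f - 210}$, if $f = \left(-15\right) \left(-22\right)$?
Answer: $- \frac{1}{86010} \approx -1.1627 \cdot 10^{-5}$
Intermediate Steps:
$f = 330$
$\frac{1}{- 260 f - 210} = \frac{1}{\left(-260\right) 330 - 210} = \frac{1}{-85800 - 210} = \frac{1}{-86010} = - \frac{1}{86010}$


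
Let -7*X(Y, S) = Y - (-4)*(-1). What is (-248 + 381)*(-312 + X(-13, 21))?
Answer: -41173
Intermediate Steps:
X(Y, S) = 4/7 - Y/7 (X(Y, S) = -(Y - (-4)*(-1))/7 = -(Y - 1*4)/7 = -(Y - 4)/7 = -(-4 + Y)/7 = 4/7 - Y/7)
(-248 + 381)*(-312 + X(-13, 21)) = (-248 + 381)*(-312 + (4/7 - ⅐*(-13))) = 133*(-312 + (4/7 + 13/7)) = 133*(-312 + 17/7) = 133*(-2167/7) = -41173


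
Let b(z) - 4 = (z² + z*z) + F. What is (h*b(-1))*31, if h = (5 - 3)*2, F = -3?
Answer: 372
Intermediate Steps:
b(z) = 1 + 2*z² (b(z) = 4 + ((z² + z*z) - 3) = 4 + ((z² + z²) - 3) = 4 + (2*z² - 3) = 4 + (-3 + 2*z²) = 1 + 2*z²)
h = 4 (h = 2*2 = 4)
(h*b(-1))*31 = (4*(1 + 2*(-1)²))*31 = (4*(1 + 2*1))*31 = (4*(1 + 2))*31 = (4*3)*31 = 12*31 = 372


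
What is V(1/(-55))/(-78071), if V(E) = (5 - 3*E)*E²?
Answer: -278/12989062625 ≈ -2.1403e-8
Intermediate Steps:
V(E) = E²*(5 - 3*E)
V(1/(-55))/(-78071) = ((1/(-55))²*(5 - 3/(-55)))/(-78071) = ((-1/55)²*(5 - 3*(-1/55)))*(-1/78071) = ((5 + 3/55)/3025)*(-1/78071) = ((1/3025)*(278/55))*(-1/78071) = (278/166375)*(-1/78071) = -278/12989062625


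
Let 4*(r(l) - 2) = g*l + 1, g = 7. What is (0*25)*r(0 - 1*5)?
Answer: 0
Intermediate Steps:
r(l) = 9/4 + 7*l/4 (r(l) = 2 + (7*l + 1)/4 = 2 + (1 + 7*l)/4 = 2 + (1/4 + 7*l/4) = 9/4 + 7*l/4)
(0*25)*r(0 - 1*5) = (0*25)*(9/4 + 7*(0 - 1*5)/4) = 0*(9/4 + 7*(0 - 5)/4) = 0*(9/4 + (7/4)*(-5)) = 0*(9/4 - 35/4) = 0*(-13/2) = 0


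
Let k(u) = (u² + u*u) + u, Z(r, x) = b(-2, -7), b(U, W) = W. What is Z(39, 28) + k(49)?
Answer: 4844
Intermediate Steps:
Z(r, x) = -7
k(u) = u + 2*u² (k(u) = (u² + u²) + u = 2*u² + u = u + 2*u²)
Z(39, 28) + k(49) = -7 + 49*(1 + 2*49) = -7 + 49*(1 + 98) = -7 + 49*99 = -7 + 4851 = 4844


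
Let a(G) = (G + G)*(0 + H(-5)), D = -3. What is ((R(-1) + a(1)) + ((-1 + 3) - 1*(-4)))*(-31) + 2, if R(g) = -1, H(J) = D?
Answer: 33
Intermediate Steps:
H(J) = -3
a(G) = -6*G (a(G) = (G + G)*(0 - 3) = (2*G)*(-3) = -6*G)
((R(-1) + a(1)) + ((-1 + 3) - 1*(-4)))*(-31) + 2 = ((-1 - 6*1) + ((-1 + 3) - 1*(-4)))*(-31) + 2 = ((-1 - 6) + (2 + 4))*(-31) + 2 = (-7 + 6)*(-31) + 2 = -1*(-31) + 2 = 31 + 2 = 33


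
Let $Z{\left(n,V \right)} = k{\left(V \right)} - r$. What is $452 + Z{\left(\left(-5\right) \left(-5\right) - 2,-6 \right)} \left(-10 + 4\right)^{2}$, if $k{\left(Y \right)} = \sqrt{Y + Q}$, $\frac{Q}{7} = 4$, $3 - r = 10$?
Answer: $704 + 36 \sqrt{22} \approx 872.86$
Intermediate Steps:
$r = -7$ ($r = 3 - 10 = -7$)
$Q = 28$ ($Q = 7 \cdot 4 = 28$)
$k{\left(Y \right)} = \sqrt{28 + Y}$ ($k{\left(Y \right)} = \sqrt{Y + 28} = \sqrt{28 + Y}$)
$Z{\left(n,V \right)} = 7 + \sqrt{28 + V}$ ($Z{\left(n,V \right)} = \sqrt{28 + V} - -7 = \sqrt{28 + V} + 7 = 7 + \sqrt{28 + V}$)
$452 + Z{\left(\left(-5\right) \left(-5\right) - 2,-6 \right)} \left(-10 + 4\right)^{2} = 452 + \left(7 + \sqrt{28 - 6}\right) \left(-10 + 4\right)^{2} = 452 + \left(7 + \sqrt{22}\right) \left(-6\right)^{2} = 452 + \left(7 + \sqrt{22}\right) 36 = 452 + \left(252 + 36 \sqrt{22}\right) = 704 + 36 \sqrt{22}$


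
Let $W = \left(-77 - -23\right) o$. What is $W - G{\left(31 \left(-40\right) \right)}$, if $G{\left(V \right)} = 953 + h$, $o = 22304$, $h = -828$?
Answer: $-1204541$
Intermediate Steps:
$G{\left(V \right)} = 125$ ($G{\left(V \right)} = 953 - 828 = 125$)
$W = -1204416$ ($W = \left(-77 - -23\right) 22304 = \left(-77 + 23\right) 22304 = \left(-54\right) 22304 = -1204416$)
$W - G{\left(31 \left(-40\right) \right)} = -1204416 - 125 = -1204541$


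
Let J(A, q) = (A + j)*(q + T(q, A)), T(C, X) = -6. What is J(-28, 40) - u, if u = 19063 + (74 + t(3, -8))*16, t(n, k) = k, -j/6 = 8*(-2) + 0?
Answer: -17807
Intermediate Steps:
j = 96 (j = -6*(8*(-2) + 0) = -6*(-16 + 0) = -6*(-16) = 96)
J(A, q) = (-6 + q)*(96 + A) (J(A, q) = (A + 96)*(q - 6) = (96 + A)*(-6 + q) = (-6 + q)*(96 + A))
u = 20119 (u = 19063 + (74 - 8)*16 = 19063 + 66*16 = 19063 + 1056 = 20119)
J(-28, 40) - u = (-576 - 6*(-28) + 96*40 - 28*40) - 1*20119 = (-576 + 168 + 3840 - 1120) - 20119 = 2312 - 20119 = -17807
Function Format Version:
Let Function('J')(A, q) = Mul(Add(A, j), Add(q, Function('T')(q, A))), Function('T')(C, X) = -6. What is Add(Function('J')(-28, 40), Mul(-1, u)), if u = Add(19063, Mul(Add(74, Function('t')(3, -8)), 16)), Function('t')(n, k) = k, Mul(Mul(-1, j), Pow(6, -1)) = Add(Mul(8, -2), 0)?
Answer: -17807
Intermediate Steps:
j = 96 (j = Mul(-6, Add(Mul(8, -2), 0)) = Mul(-6, Add(-16, 0)) = Mul(-6, -16) = 96)
Function('J')(A, q) = Mul(Add(-6, q), Add(96, A)) (Function('J')(A, q) = Mul(Add(A, 96), Add(q, -6)) = Mul(Add(96, A), Add(-6, q)) = Mul(Add(-6, q), Add(96, A)))
u = 20119 (u = Add(19063, Mul(Add(74, -8), 16)) = Add(19063, Mul(66, 16)) = Add(19063, 1056) = 20119)
Add(Function('J')(-28, 40), Mul(-1, u)) = Add(Add(-576, Mul(-6, -28), Mul(96, 40), Mul(-28, 40)), Mul(-1, 20119)) = Add(Add(-576, 168, 3840, -1120), -20119) = Add(2312, -20119) = -17807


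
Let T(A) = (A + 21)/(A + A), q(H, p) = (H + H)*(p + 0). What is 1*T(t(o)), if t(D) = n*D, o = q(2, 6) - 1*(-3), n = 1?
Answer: 8/9 ≈ 0.88889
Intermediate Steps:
q(H, p) = 2*H*p (q(H, p) = (2*H)*p = 2*H*p)
o = 27 (o = 2*2*6 - 1*(-3) = 24 + 3 = 27)
t(D) = D (t(D) = 1*D = D)
T(A) = (21 + A)/(2*A) (T(A) = (21 + A)/((2*A)) = (21 + A)*(1/(2*A)) = (21 + A)/(2*A))
1*T(t(o)) = 1*((½)*(21 + 27)/27) = 1*((½)*(1/27)*48) = 1*(8/9) = 8/9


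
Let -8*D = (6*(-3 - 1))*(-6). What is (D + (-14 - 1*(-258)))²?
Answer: 51076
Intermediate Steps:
D = -18 (D = -6*(-3 - 1)*(-6)/8 = -6*(-4)*(-6)/8 = -(-3)*(-6) = -⅛*144 = -18)
(D + (-14 - 1*(-258)))² = (-18 + (-14 - 1*(-258)))² = (-18 + (-14 + 258))² = (-18 + 244)² = 226² = 51076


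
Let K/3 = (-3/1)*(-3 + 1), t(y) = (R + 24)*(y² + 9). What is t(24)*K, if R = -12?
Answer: 126360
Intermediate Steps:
t(y) = 108 + 12*y² (t(y) = (-12 + 24)*(y² + 9) = 12*(9 + y²) = 108 + 12*y²)
K = 18 (K = 3*((-3/1)*(-3 + 1)) = 3*(-3*1*(-2)) = 3*(-3*(-2)) = 3*6 = 18)
t(24)*K = (108 + 12*24²)*18 = (108 + 12*576)*18 = (108 + 6912)*18 = 7020*18 = 126360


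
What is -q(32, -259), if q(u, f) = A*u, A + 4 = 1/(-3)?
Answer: 416/3 ≈ 138.67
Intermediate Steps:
A = -13/3 (A = -4 + 1/(-3) = -4 - ⅓ = -13/3 ≈ -4.3333)
q(u, f) = -13*u/3
-q(32, -259) = -(-13)*32/3 = -1*(-416/3) = 416/3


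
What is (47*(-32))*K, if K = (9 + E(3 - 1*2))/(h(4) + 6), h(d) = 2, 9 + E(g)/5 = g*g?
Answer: 5828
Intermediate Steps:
E(g) = -45 + 5*g² (E(g) = -45 + 5*(g*g) = -45 + 5*g²)
K = -31/8 (K = (9 + (-45 + 5*(3 - 1*2)²))/(2 + 6) = (9 + (-45 + 5*(3 - 2)²))/8 = (9 + (-45 + 5*1²))*(⅛) = (9 + (-45 + 5*1))*(⅛) = (9 + (-45 + 5))*(⅛) = (9 - 40)*(⅛) = -31*⅛ = -31/8 ≈ -3.8750)
(47*(-32))*K = (47*(-32))*(-31/8) = -1504*(-31/8) = 5828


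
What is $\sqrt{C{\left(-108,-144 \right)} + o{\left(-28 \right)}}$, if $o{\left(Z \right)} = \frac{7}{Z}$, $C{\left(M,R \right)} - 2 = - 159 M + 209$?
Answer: $\frac{7 \sqrt{1419}}{2} \approx 131.84$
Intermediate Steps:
$C{\left(M,R \right)} = 211 - 159 M$ ($C{\left(M,R \right)} = 2 - \left(-209 + 159 M\right) = 211 - 159 M$)
$\sqrt{C{\left(-108,-144 \right)} + o{\left(-28 \right)}} = \sqrt{\left(211 - -17172\right) + \frac{7}{-28}} = \sqrt{\left(211 + 17172\right) + 7 \left(- \frac{1}{28}\right)} = \sqrt{17383 - \frac{1}{4}} = \sqrt{\frac{69531}{4}} = \frac{7 \sqrt{1419}}{2}$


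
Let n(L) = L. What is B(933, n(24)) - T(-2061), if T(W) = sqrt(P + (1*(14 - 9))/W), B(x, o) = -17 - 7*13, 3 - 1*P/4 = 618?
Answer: -108 - I*sqrt(1161044885)/687 ≈ -108.0 - 49.598*I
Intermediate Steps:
P = -2460 (P = 12 - 4*618 = 12 - 2472 = -2460)
B(x, o) = -108 (B(x, o) = -17 - 91 = -108)
T(W) = sqrt(-2460 + 5/W) (T(W) = sqrt(-2460 + (1*(14 - 9))/W) = sqrt(-2460 + (1*5)/W) = sqrt(-2460 + 5/W))
B(933, n(24)) - T(-2061) = -108 - sqrt(-2460 + 5/(-2061)) = -108 - sqrt(-2460 + 5*(-1/2061)) = -108 - sqrt(-2460 - 5/2061) = -108 - sqrt(-5070065/2061) = -108 - I*sqrt(1161044885)/687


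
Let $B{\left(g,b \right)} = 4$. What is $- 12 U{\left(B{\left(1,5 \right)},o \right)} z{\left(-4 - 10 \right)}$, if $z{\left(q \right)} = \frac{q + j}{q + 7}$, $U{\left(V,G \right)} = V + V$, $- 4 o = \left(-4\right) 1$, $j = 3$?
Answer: $- \frac{1056}{7} \approx -150.86$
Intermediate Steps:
$o = 1$ ($o = - \frac{\left(-4\right) 1}{4} = \left(- \frac{1}{4}\right) \left(-4\right) = 1$)
$U{\left(V,G \right)} = 2 V$
$z{\left(q \right)} = \frac{3 + q}{7 + q}$ ($z{\left(q \right)} = \frac{q + 3}{q + 7} = \frac{3 + q}{7 + q}$)
$- 12 U{\left(B{\left(1,5 \right)},o \right)} z{\left(-4 - 10 \right)} = - 12 \cdot 2 \cdot 4 \frac{3 - 14}{7 - 14} = \left(-12\right) 8 \frac{3 - 14}{7 - 14} = - 96 \frac{3 - 14}{7 - 14} = - 96 \frac{1}{-7} \left(-11\right) = - 96 \left(\left(- \frac{1}{7}\right) \left(-11\right)\right) = \left(-96\right) \frac{11}{7} = - \frac{1056}{7}$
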